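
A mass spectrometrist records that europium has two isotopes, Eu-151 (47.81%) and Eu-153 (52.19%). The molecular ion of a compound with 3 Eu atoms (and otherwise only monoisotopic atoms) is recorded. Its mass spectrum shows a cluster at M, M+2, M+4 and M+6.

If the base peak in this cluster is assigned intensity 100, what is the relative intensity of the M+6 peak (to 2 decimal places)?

(0.4781 + 0.5219)^3 gives M 0.1093, M+2 0.3579, M+4 0.3907, M+6 0.1422; the largest is M+4.
P(M+4) = C(3,2) × 0.4781^1 × 0.5219^2 = 3 × 0.4781 × 0.27237961 = 0.390674 (base)
P(M+6) = C(3,3) × 0.4781^0 × 0.5219^3 = 1 × 1.0000 × 0.14215492 = 0.142155
Relative intensity = 0.142155 / 0.390674 × 100 = 36.39

36.39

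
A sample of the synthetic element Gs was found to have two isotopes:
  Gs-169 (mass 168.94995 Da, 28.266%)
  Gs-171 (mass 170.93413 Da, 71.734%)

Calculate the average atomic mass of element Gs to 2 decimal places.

170.37 Da

Average mass = Σ (abundance × isotope mass) = 0.28266 × 168.94995 + 0.71734 × 170.93413
= 47.755393 + 122.617889 = 170.373282 Da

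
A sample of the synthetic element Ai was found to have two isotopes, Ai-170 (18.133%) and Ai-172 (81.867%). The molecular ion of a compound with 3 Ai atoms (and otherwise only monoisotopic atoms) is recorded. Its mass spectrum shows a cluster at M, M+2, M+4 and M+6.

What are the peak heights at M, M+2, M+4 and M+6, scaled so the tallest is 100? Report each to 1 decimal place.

1.1 : 14.7 : 66.4 : 100.0

Each Ai atom is independently Ai-170 (p = 0.18133) or Ai-172 (q = 0.81867); the cluster is the binomial expansion (p + q)^3.
P(M) = 0.18133^3 = 0.005962
P(M+2) = 3 × 0.18133^2 × 0.81867^1 = 0.080755
P(M+4) = 3 × 0.18133^1 × 0.81867^2 = 0.364593
P(M+6) = 0.81867^3 = 0.548689
The M+6 peak is largest (0.548689); scaling to 100 gives 1.1 : 14.7 : 66.4 : 100.0.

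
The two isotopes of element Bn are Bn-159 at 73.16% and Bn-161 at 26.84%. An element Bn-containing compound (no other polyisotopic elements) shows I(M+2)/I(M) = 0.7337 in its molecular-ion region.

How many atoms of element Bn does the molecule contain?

With n Bn atoms, P(M+2)/P(M) = C(n,1)·p^(n−1)q / p^n = n·q/p = n · 0.2684/0.7316.
n = 0.7337 × 0.7316/0.2684 = 2.00 ≈ 2

2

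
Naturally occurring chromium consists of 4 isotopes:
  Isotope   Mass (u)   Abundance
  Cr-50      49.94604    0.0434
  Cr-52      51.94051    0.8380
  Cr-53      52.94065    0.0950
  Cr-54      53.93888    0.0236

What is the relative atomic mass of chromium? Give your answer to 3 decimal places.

51.996 u

Ar = Σ fᵢ·mᵢ = 0.0434 × 49.94604 + 0.8380 × 51.94051 + 0.0950 × 52.94065 + 0.0236 × 53.93888
= 2.167658 + 43.526147 + 5.029362 + 1.272958 = 51.996125 u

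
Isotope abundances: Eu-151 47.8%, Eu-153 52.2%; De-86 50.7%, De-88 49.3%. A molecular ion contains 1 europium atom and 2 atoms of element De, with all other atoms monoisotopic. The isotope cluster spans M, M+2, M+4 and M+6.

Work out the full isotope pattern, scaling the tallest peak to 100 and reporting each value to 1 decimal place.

Europium pattern (n=1): 0.4780 : 0.5220
Element De pattern (n=2): 0.257049 : 0.499902 : 0.243049
Convolve the two distributions (both contribute in 2-u steps):
  M: 0.4780×0.257049 = 0.122869
  M+2: 0.4780×0.499902 + 0.5220×0.257049 = 0.373133
  M+4: 0.4780×0.243049 + 0.5220×0.499902 = 0.377126
  M+6: 0.5220×0.243049 = 0.126872
Scale to base peak (0.377126) = 100: 32.6 : 98.9 : 100.0 : 33.6

32.6 : 98.9 : 100.0 : 33.6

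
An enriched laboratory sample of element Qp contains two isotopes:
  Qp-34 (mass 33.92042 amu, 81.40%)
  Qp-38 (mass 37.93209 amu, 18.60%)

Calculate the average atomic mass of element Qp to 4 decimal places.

Ar = Σ fᵢ·mᵢ = 0.8140 × 33.92042 + 0.1860 × 37.93209
= 27.611222 + 7.055369 = 34.666591 amu

34.6666 amu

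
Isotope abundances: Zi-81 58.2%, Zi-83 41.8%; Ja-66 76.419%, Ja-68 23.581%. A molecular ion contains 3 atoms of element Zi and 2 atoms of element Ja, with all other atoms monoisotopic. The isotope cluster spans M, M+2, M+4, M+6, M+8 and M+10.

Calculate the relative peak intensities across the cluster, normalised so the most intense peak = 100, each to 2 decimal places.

Element Zi pattern (n=3): 0.19713737 : 0.4247599 : 0.3050681 : 0.07303463
Element Ja pattern (n=2): 0.58398636 : 0.36040729 : 0.05560636
Convolve the two distributions (both contribute in 2-u steps):
  M: 0.19713737×0.58398636 = 0.115126
  M+2: 0.19713737×0.36040729 + 0.4247599×0.58398636 = 0.319104
  M+4: 0.19713737×0.05560636 + 0.4247599×0.36040729 + 0.3050681×0.58398636 = 0.342204
  M+6: 0.4247599×0.05560636 + 0.3050681×0.36040729 + 0.07303463×0.58398636 = 0.176219
  M+8: 0.3050681×0.05560636 + 0.07303463×0.36040729 = 0.043286
  M+10: 0.07303463×0.05560636 = 0.004061
Scale to base peak (0.342204) = 100: 33.64 : 93.25 : 100.00 : 51.50 : 12.65 : 1.19

33.64 : 93.25 : 100.00 : 51.50 : 12.65 : 1.19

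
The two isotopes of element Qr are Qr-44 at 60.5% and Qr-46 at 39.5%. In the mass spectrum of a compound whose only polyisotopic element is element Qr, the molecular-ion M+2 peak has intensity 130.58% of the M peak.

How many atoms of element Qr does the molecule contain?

For n independent Qr atoms, I(M+2)/I(M) = n · (abundance Qr-46) / (abundance Qr-44) = n · 0.395/0.605.
n = 1.3058 × 0.605/0.395 = 2.00 ≈ 2

2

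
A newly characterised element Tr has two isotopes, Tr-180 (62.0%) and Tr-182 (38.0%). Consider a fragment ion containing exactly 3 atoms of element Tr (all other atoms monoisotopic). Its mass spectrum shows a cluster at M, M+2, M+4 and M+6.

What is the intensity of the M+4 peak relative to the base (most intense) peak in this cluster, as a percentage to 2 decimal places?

61.29%

Binomial terms of (0.620 + 0.380)^3: M 0.2383, M+2 0.4382, M+4 0.2686, M+6 0.0549 → M+2 is the base peak.
P(M+2) = C(3,1) × 0.620^2 × 0.380^1 = 3 × 0.3844 × 0.3800 = 0.438216 (base)
P(M+4) = C(3,2) × 0.620^1 × 0.380^2 = 3 × 0.6200 × 0.1444 = 0.268584
Relative intensity = 0.268584 / 0.438216 × 100 = 61.29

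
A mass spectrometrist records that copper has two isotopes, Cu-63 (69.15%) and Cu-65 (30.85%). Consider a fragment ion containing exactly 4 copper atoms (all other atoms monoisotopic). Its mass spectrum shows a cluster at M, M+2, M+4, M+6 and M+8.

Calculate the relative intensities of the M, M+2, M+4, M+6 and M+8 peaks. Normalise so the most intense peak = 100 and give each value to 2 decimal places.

56.04 : 100.00 : 66.92 : 19.90 : 2.22

Expanding (0.6915 + 0.3085)^4:
P(M) = 0.6915^4 = 0.228649
P(M+2) = 4 × 0.6915^3 × 0.3085^1 = 0.408030
P(M+4) = 6 × 0.6915^2 × 0.3085^2 = 0.273052
P(M+6) = 4 × 0.6915^1 × 0.3085^3 = 0.081212
P(M+8) = 0.3085^4 = 0.009058
The M+2 peak is largest (0.408030); scaling to 100 gives 56.04 : 100.00 : 66.92 : 19.90 : 2.22.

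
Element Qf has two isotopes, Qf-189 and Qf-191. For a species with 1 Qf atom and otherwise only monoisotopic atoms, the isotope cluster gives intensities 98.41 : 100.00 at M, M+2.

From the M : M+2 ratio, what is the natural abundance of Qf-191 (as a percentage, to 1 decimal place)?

Let p = fractional abundance of Qf-189. I(M+2)/I(M) = [C(1,1)·p^0·(1−p)] / p^1 = 1·(1−p)/p = 100.00/98.41 = 1.0162
(1−p)/p = 1.0162/1 = 1.0162  ⇒  p = 1/(1 + 1.0162) = 0.4960
Qf-189: 49.6%, Qf-191: 50.4%.

50.4%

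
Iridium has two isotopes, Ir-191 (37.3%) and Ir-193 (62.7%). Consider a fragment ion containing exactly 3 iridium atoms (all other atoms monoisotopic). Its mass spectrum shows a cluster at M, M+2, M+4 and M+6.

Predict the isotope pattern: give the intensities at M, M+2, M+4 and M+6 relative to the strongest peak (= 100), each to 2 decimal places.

11.80 : 59.49 : 100.00 : 56.03

The 3 Ir atoms are independent, so intensities follow the terms of (0.373 + 0.627)^3.
P(M) = 0.373^3 = 0.051895
P(M+2) = 3 × 0.373^2 × 0.627^1 = 0.261702
P(M+4) = 3 × 0.373^1 × 0.627^2 = 0.439911
P(M+6) = 0.627^3 = 0.246492
The M+4 peak is largest (0.439911); scaling to 100 gives 11.80 : 59.49 : 100.00 : 56.03.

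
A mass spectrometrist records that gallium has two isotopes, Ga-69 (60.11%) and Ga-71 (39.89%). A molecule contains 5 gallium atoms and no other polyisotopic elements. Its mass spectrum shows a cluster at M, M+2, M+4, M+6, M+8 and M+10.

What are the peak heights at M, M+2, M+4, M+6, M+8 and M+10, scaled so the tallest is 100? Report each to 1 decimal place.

22.7 : 75.3 : 100.0 : 66.4 : 22.0 : 2.9

Expanding (0.6011 + 0.3989)^5:
P(M) = 0.6011^5 = 0.078475
P(M+2) = 5 × 0.6011^4 × 0.3989^1 = 0.260388
P(M+4) = 10 × 0.6011^3 × 0.3989^2 = 0.345596
P(M+6) = 10 × 0.6011^2 × 0.3989^3 = 0.229343
P(M+8) = 5 × 0.6011^1 × 0.3989^4 = 0.076098
P(M+10) = 0.3989^5 = 0.010100
The M+4 peak is largest (0.345596); scaling to 100 gives 22.7 : 75.3 : 100.0 : 66.4 : 22.0 : 2.9.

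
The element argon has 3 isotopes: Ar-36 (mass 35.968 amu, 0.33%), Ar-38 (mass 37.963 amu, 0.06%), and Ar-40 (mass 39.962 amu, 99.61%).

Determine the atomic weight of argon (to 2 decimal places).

Weight each isotope mass by its fractional abundance: 0.0033 × 35.968 + 0.0006 × 37.963 + 0.9961 × 39.962
= 0.1187 + 0.0228 + 39.8061 = 39.9476 amu

39.95 amu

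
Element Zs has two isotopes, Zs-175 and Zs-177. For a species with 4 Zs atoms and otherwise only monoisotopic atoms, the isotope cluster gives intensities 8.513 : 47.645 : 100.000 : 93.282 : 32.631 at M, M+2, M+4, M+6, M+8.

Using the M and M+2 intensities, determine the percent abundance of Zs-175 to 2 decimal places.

Let p = fractional abundance of Zs-175. I(M+2)/I(M) = [C(4,1)·p^3·(1−p)] / p^4 = 4·(1−p)/p = 47.645/8.513 = 5.5967
(1−p)/p = 5.5967/4 = 1.3992  ⇒  p = 1/(1 + 1.3992) = 0.4168
Zs-175: 41.68%, Zs-177: 58.32%.

41.68%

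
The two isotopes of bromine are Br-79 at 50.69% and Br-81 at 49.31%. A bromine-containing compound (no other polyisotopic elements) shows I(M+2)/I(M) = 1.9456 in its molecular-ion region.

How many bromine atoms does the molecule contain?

2

With n Br atoms, P(M+2)/P(M) = C(n,1)·p^(n−1)q / p^n = n·q/p = n · 0.4931/0.5069.
n = 1.9456 × 0.5069/0.4931 = 2.00 ≈ 2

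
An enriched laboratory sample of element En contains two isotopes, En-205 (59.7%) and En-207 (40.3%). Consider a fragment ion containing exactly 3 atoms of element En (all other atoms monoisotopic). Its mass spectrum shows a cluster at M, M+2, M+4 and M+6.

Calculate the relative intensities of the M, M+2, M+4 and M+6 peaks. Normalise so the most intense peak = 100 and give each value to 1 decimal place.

49.4 : 100.0 : 67.5 : 15.2

The 3 En atoms are independent, so intensities follow the terms of (0.597 + 0.403)^3.
P(M) = 0.597^3 = 0.212776
P(M+2) = 3 × 0.597^2 × 0.403^1 = 0.430898
P(M+4) = 3 × 0.597^1 × 0.403^2 = 0.290875
P(M+6) = 0.403^3 = 0.065451
The M+2 peak is largest (0.430898); scaling to 100 gives 49.4 : 100.0 : 67.5 : 15.2.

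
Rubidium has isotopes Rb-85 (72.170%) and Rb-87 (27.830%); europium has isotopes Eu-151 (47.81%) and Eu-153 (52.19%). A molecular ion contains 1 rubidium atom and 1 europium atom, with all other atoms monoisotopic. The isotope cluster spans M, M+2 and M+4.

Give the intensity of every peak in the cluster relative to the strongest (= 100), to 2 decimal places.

67.69 : 100.00 : 28.50

Rubidium pattern (n=1): 0.7217 : 0.2783
Europium pattern (n=1): 0.4781 : 0.5219
Convolve the two distributions (both contribute in 2-u steps):
  M: 0.7217×0.4781 = 0.345045
  M+2: 0.7217×0.5219 + 0.2783×0.4781 = 0.509710
  M+4: 0.2783×0.5219 = 0.145245
Scale to base peak (0.509710) = 100: 67.69 : 100.00 : 28.50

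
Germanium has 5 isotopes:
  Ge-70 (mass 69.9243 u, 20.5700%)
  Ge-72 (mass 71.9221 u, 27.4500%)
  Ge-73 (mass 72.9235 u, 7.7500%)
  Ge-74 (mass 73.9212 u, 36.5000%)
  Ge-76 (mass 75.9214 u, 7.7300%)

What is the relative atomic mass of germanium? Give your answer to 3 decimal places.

72.628 u

The abundance-weighted mean is 0.205700 × 69.9243 + 0.274500 × 71.9221 + 0.077500 × 72.9235 + 0.365000 × 73.9212 + 0.077300 × 75.9214
= 14.38343 + 19.74262 + 5.65157 + 26.98124 + 5.86872 = 72.62758 u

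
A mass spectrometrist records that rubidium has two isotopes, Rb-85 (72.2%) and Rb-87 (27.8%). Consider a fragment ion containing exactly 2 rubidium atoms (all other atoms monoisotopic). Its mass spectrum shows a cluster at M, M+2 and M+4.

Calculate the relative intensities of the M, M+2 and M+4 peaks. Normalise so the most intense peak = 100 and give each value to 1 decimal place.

100.0 : 77.0 : 14.8

Expanding (0.722 + 0.278)^2:
P(M) = 0.722^2 = 0.521284
P(M+2) = 2 × 0.722^1 × 0.278^1 = 0.401432
P(M+4) = 0.278^2 = 0.077284
The M peak is largest (0.521284); scaling to 100 gives 100.0 : 77.0 : 14.8.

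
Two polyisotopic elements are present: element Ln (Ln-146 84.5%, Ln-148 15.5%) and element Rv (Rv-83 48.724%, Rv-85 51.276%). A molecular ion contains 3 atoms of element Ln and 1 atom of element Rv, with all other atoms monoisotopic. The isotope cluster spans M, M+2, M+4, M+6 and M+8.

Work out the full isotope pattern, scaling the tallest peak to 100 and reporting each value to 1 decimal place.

Element Ln pattern (n=3): 0.60335112 : 0.33202163 : 0.06090338 : 0.00372388
Element Rv pattern (n=1): 0.48724 : 0.51276
Convolve the two distributions (both contribute in 2-u steps):
  M: 0.60335112×0.48724 = 0.293977
  M+2: 0.60335112×0.51276 + 0.33202163×0.48724 = 0.471149
  M+4: 0.33202163×0.51276 + 0.06090338×0.48724 = 0.199922
  M+6: 0.06090338×0.51276 + 0.00372388×0.48724 = 0.033043
  M+8: 0.00372388×0.51276 = 0.001909
Scale to base peak (0.471149) = 100: 62.4 : 100.0 : 42.4 : 7.0 : 0.4

62.4 : 100.0 : 42.4 : 7.0 : 0.4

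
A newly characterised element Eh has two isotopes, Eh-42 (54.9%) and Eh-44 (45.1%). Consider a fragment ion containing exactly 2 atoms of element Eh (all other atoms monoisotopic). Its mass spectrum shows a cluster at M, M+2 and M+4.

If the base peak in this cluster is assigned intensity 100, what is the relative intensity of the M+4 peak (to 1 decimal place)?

(0.549 + 0.451)^2 gives M 0.3014, M+2 0.4952, M+4 0.2034; the largest is M+2.
P(M+2) = C(2,1) × 0.549^1 × 0.451^1 = 2 × 0.5490 × 0.4510 = 0.495198 (base)
P(M+4) = C(2,2) × 0.549^0 × 0.451^2 = 1 × 1.0000 × 0.203401 = 0.203401
Relative intensity = 0.203401 / 0.495198 × 100 = 41.1

41.1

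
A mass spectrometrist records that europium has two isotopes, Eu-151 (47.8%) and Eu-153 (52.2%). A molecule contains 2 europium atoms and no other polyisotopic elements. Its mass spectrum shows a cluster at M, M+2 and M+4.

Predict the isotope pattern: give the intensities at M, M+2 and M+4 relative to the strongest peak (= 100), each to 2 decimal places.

45.79 : 100.00 : 54.60

Each Eu atom is independently Eu-151 (p = 0.478) or Eu-153 (q = 0.522); the cluster is the binomial expansion (p + q)^2.
P(M) = 0.478^2 = 0.228484
P(M+2) = 2 × 0.478^1 × 0.522^1 = 0.499032
P(M+4) = 0.522^2 = 0.272484
The M+2 peak is largest (0.499032); scaling to 100 gives 45.79 : 100.00 : 54.60.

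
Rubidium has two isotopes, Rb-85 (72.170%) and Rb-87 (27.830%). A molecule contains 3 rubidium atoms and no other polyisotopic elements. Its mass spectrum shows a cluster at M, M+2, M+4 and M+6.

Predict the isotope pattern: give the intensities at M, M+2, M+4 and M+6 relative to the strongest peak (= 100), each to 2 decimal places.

Each Rb atom is independently Rb-85 (p = 0.72170) or Rb-87 (q = 0.27830); the cluster is the binomial expansion (p + q)^3.
P(M) = 0.72170^3 = 0.375898
P(M+2) = 3 × 0.72170^2 × 0.27830^1 = 0.434858
P(M+4) = 3 × 0.72170^1 × 0.27830^2 = 0.167689
P(M+6) = 0.27830^3 = 0.021555
The M+2 peak is largest (0.434858); scaling to 100 gives 86.44 : 100.00 : 38.56 : 4.96.

86.44 : 100.00 : 38.56 : 4.96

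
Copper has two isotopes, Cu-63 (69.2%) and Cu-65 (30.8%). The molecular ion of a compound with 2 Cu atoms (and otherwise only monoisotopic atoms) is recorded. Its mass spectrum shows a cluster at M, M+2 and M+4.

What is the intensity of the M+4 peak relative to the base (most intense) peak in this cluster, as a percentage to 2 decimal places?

(0.692 + 0.308)^2 gives M 0.4789, M+2 0.4263, M+4 0.0949; the largest is M.
P(M) = C(2,0) × 0.692^2 × 0.308^0 = 1 × 0.478864 × 1.0000 = 0.478864 (base)
P(M+4) = C(2,2) × 0.692^0 × 0.308^2 = 1 × 1.0000 × 0.094864 = 0.094864
Relative intensity = 0.094864 / 0.478864 × 100 = 19.81

19.81%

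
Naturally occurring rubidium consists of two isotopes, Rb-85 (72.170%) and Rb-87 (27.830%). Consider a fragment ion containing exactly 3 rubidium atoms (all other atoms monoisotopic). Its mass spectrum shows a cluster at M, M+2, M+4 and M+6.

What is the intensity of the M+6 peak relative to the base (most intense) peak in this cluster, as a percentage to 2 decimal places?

4.96%

Binomial terms of (0.72170 + 0.27830)^3: M 0.3759, M+2 0.4349, M+4 0.1677, M+6 0.0216 → M+2 is the base peak.
P(M+2) = C(3,1) × 0.72170^2 × 0.27830^1 = 3 × 0.52085089 × 0.2783 = 0.434858 (base)
P(M+6) = C(3,3) × 0.72170^0 × 0.27830^3 = 1 × 1.0000 × 0.02155458 = 0.021555
Relative intensity = 0.021555 / 0.434858 × 100 = 4.96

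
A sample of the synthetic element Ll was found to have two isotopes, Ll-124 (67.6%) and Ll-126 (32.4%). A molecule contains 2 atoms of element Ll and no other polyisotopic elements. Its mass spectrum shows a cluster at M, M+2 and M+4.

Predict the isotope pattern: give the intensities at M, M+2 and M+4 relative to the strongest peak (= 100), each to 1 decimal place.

100.0 : 95.9 : 23.0

Each Ll atom is independently Ll-124 (p = 0.676) or Ll-126 (q = 0.324); the cluster is the binomial expansion (p + q)^2.
P(M) = 0.676^2 = 0.456976
P(M+2) = 2 × 0.676^1 × 0.324^1 = 0.438048
P(M+4) = 0.324^2 = 0.104976
The M peak is largest (0.456976); scaling to 100 gives 100.0 : 95.9 : 23.0.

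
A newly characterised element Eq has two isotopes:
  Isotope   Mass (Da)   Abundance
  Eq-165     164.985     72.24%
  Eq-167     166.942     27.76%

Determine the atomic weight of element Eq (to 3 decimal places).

165.528 Da

Ar = Σ fᵢ·mᵢ = 0.7224 × 164.985 + 0.2776 × 166.942
= 119.1852 + 46.3431 = 165.5283 Da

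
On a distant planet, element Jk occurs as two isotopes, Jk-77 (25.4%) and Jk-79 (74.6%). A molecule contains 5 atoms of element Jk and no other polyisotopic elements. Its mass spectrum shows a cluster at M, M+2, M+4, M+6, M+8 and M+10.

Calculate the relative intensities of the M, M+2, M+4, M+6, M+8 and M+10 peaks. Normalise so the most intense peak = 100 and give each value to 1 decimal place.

0.3 : 3.9 : 23.2 : 68.1 : 100.0 : 58.7

Each Jk atom is independently Jk-77 (p = 0.254) or Jk-79 (q = 0.746); the cluster is the binomial expansion (p + q)^5.
P(M) = 0.254^5 = 0.001057
P(M+2) = 5 × 0.254^4 × 0.746^1 = 0.015525
P(M+4) = 10 × 0.254^3 × 0.746^2 = 0.091197
P(M+6) = 10 × 0.254^2 × 0.746^3 = 0.267845
P(M+8) = 5 × 0.254^1 × 0.746^4 = 0.393332
P(M+10) = 0.746^5 = 0.231044
The M+8 peak is largest (0.393332); scaling to 100 gives 0.3 : 3.9 : 23.2 : 68.1 : 100.0 : 58.7.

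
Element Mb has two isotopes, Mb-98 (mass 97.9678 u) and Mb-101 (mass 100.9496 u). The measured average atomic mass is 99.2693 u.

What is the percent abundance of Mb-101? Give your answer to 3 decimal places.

Let x be the fractional abundance of Mb-98; then Mb-101 has abundance 1 − x.
97.9678·x + 100.9496·(1 − x) = 99.2693
(97.9678 − 100.9496)·x = 99.2693 − 100.9496
x = -1.6803 / -2.9818 = 0.56352 → 56.352% Mb-98, 43.648% Mb-101.

43.648%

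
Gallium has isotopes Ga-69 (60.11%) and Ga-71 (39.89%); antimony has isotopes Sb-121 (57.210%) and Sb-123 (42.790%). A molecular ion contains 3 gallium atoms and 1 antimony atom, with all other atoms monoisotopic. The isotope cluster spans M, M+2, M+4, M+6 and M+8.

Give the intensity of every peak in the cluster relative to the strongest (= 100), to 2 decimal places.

Gallium pattern (n=3): 0.21719018 : 0.43239309 : 0.28694328 : 0.06347345
Antimony pattern (n=1): 0.5721 : 0.4279
Convolve the two distributions (both contribute in 2-u steps):
  M: 0.21719018×0.5721 = 0.124255
  M+2: 0.21719018×0.4279 + 0.43239309×0.5721 = 0.340308
  M+4: 0.43239309×0.4279 + 0.28694328×0.5721 = 0.349181
  M+6: 0.28694328×0.4279 + 0.06347345×0.5721 = 0.159096
  M+8: 0.06347345×0.4279 = 0.027160
Scale to base peak (0.349181) = 100: 35.58 : 97.46 : 100.00 : 45.56 : 7.78

35.58 : 97.46 : 100.00 : 45.56 : 7.78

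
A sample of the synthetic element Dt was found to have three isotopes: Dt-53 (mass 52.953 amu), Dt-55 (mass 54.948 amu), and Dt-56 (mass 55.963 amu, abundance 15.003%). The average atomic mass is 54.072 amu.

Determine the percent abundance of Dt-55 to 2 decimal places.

The remaining 84.997% is split between Dt-53 (fraction x) and Dt-55 (fraction 0.84997 − x).
Substituting: 52.953x + 54.948(0.84997 − x) = 45.67587111
(52.953 − 54.948)x = -1.02828045  ⇒  x = 0.51543, y = 0.33454
Dt-53: 51.54%, Dt-55: 33.45%.

33.45%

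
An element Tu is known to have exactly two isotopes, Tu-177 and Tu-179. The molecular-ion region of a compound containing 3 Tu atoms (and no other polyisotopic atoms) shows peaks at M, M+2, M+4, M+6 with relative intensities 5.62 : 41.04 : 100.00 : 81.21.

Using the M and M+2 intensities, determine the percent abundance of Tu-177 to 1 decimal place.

29.1%

Write p for the Tu-177 fraction. I(M+2)/I(M) = [C(3,1)·p^2·(1−p)] / p^3 = 3·(1−p)/p = 41.04/5.62 = 7.3025
(1−p)/p = 7.3025/3 = 2.4342  ⇒  p = 1/(1 + 2.4342) = 0.2912
Tu-177: 29.1%, Tu-179: 70.9%.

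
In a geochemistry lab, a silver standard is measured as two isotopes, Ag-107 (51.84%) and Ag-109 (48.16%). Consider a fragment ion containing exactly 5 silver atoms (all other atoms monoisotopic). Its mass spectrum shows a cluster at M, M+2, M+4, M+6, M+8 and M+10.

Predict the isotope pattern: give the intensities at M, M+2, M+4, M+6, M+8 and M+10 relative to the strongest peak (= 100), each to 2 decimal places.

11.59 : 53.82 : 100.00 : 92.90 : 43.15 : 8.02

Expanding (0.5184 + 0.4816)^5:
P(M) = 0.5184^5 = 0.037439
P(M+2) = 5 × 0.5184^4 × 0.4816^1 = 0.173907
P(M+4) = 10 × 0.5184^3 × 0.4816^2 = 0.323123
P(M+6) = 10 × 0.5184^2 × 0.4816^3 = 0.300185
P(M+8) = 5 × 0.5184^1 × 0.4816^4 = 0.139438
P(M+10) = 0.4816^5 = 0.025908
The M+4 peak is largest (0.323123); scaling to 100 gives 11.59 : 53.82 : 100.00 : 92.90 : 43.15 : 8.02.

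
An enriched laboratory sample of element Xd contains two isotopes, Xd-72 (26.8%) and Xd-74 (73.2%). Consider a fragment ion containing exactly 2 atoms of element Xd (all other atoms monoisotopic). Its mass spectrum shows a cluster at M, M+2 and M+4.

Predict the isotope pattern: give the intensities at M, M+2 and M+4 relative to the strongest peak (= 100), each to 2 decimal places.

Expanding (0.268 + 0.732)^2:
P(M) = 0.268^2 = 0.071824
P(M+2) = 2 × 0.268^1 × 0.732^1 = 0.392352
P(M+4) = 0.732^2 = 0.535824
The M+4 peak is largest (0.535824); scaling to 100 gives 13.40 : 73.22 : 100.00.

13.40 : 73.22 : 100.00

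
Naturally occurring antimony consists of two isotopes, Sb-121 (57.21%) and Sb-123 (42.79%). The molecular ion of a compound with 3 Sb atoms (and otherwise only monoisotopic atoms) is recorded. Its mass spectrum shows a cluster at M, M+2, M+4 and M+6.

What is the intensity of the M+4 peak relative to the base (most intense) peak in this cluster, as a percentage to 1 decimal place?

74.8%

Term probabilities: M 0.1872, M+2 0.4202, M+4 0.3143, M+6 0.0783. Base peak = M+2.
P(M+2) = C(3,1) × 0.5721^2 × 0.4279^1 = 3 × 0.32729841 × 0.4279 = 0.420153 (base)
P(M+4) = C(3,2) × 0.5721^1 × 0.4279^2 = 3 × 0.5721 × 0.18309841 = 0.314252
Relative intensity = 0.314252 / 0.420153 × 100 = 74.8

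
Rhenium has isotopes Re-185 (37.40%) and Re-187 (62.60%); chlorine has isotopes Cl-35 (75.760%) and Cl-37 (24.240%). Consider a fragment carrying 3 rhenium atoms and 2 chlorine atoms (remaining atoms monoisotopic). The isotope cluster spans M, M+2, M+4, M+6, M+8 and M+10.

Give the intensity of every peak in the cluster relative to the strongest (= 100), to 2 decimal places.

8.53 : 48.30 : 100.00 : 90.28 : 32.94 : 4.10

Rhenium pattern (n=3): 0.05231362 : 0.26268713 : 0.43968487 : 0.24531438
Chlorine pattern (n=2): 0.57395776 : 0.36728448 : 0.05875776
Convolve the two distributions (both contribute in 2-u steps):
  M: 0.05231362×0.57395776 = 0.030026
  M+2: 0.05231362×0.36728448 + 0.26268713×0.57395776 = 0.169985
  M+4: 0.05231362×0.05875776 + 0.26268713×0.36728448 + 0.43968487×0.57395776 = 0.351915
  M+6: 0.26268713×0.05875776 + 0.43968487×0.36728448 + 0.24531438×0.57395776 = 0.317724
  M+8: 0.43968487×0.05875776 + 0.24531438×0.36728448 = 0.115935
  M+10: 0.24531438×0.05875776 = 0.014414
Scale to base peak (0.351915) = 100: 8.53 : 48.30 : 100.00 : 90.28 : 32.94 : 4.10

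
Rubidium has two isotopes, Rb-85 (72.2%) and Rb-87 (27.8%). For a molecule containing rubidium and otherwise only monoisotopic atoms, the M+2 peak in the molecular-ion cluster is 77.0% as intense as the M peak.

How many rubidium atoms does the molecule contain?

2

For n independent Rb atoms, I(M+2)/I(M) = n · (abundance Rb-87) / (abundance Rb-85) = n · 0.278/0.722.
n = 0.770 × 0.722/0.278 = 2.00 ≈ 2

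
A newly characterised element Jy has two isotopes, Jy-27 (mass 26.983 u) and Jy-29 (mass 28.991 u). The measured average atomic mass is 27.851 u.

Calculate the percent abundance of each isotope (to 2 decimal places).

Jy-27: 56.77%, Jy-29: 43.23%

Let x be the fractional abundance of Jy-27; then Jy-29 has abundance 1 − x.
26.983·x + 28.991·(1 − x) = 27.851
(26.983 − 28.991)·x = 27.851 − 28.991
x = -1.140 / -2.008 = 0.56773 → 56.77% Jy-27, 43.23% Jy-29.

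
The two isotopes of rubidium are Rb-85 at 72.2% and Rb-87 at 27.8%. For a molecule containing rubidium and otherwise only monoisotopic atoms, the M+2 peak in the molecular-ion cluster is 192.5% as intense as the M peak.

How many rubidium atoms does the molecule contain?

5

The M+2/M ratio from n Rb atoms is n · q/p = n · 0.278/0.722.
n = 1.925 × 0.722/0.278 = 5.00 ≈ 5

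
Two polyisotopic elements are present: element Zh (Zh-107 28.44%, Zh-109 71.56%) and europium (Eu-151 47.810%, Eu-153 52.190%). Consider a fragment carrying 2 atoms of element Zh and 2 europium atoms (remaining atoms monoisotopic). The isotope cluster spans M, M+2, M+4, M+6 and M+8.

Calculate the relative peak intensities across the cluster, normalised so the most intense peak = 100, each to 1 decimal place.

Element Zh pattern (n=2): 0.08088336 : 0.40703328 : 0.51208336
Europium pattern (n=2): 0.22857961 : 0.49904078 : 0.27237961
Convolve the two distributions (both contribute in 2-u steps):
  M: 0.08088336×0.22857961 = 0.018488
  M+2: 0.08088336×0.49904078 + 0.40703328×0.22857961 = 0.133404
  M+4: 0.08088336×0.27237961 + 0.40703328×0.49904078 + 0.51208336×0.22857961 = 0.342209
  M+6: 0.40703328×0.27237961 + 0.51208336×0.49904078 = 0.366418
  M+8: 0.51208336×0.27237961 = 0.139481
Scale to base peak (0.366418) = 100: 5.0 : 36.4 : 93.4 : 100.0 : 38.1

5.0 : 36.4 : 93.4 : 100.0 : 38.1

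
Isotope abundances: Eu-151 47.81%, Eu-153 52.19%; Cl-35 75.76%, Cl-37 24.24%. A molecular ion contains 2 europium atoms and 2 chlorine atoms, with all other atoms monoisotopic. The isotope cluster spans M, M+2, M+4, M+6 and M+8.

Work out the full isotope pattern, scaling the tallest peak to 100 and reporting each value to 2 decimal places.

Europium pattern (n=2): 0.22857961 : 0.49904078 : 0.27237961
Chlorine pattern (n=2): 0.57395776 : 0.36728448 : 0.05875776
Convolve the two distributions (both contribute in 2-u steps):
  M: 0.22857961×0.57395776 = 0.131195
  M+2: 0.22857961×0.36728448 + 0.49904078×0.57395776 = 0.370382
  M+4: 0.22857961×0.05875776 + 0.49904078×0.36728448 + 0.27237961×0.57395776 = 0.353055
  M+6: 0.49904078×0.05875776 + 0.27237961×0.36728448 = 0.129363
  M+8: 0.27237961×0.05875776 = 0.016004
Scale to base peak (0.370382) = 100: 35.42 : 100.00 : 95.32 : 34.93 : 4.32

35.42 : 100.00 : 95.32 : 34.93 : 4.32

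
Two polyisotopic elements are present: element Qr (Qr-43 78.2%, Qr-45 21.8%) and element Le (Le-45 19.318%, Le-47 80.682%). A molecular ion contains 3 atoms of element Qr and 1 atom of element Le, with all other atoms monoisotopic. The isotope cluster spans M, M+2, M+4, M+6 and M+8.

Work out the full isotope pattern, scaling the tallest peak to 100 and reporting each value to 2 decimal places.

Element Qr pattern (n=3): 0.47821177 : 0.3999367 : 0.1114913 : 0.01036023
Element Le pattern (n=1): 0.19318 : 0.80682
Convolve the two distributions (both contribute in 2-u steps):
  M: 0.47821177×0.19318 = 0.092381
  M+2: 0.47821177×0.80682 + 0.3999367×0.19318 = 0.463091
  M+4: 0.3999367×0.80682 + 0.1114913×0.19318 = 0.344215
  M+6: 0.1114913×0.80682 + 0.01036023×0.19318 = 0.091955
  M+8: 0.01036023×0.80682 = 0.008359
Scale to base peak (0.463091) = 100: 19.95 : 100.00 : 74.33 : 19.86 : 1.81

19.95 : 100.00 : 74.33 : 19.86 : 1.81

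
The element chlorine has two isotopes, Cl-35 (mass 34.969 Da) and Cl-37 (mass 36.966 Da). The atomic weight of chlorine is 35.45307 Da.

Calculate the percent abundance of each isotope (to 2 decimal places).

Writing the weighted mean with unknown fraction x of Cl-35:
34.969·x + 36.966·(1 − x) = 35.45307
(34.969 − 36.966)·x = 35.45307 − 36.966
x = -1.51293 / -1.997 = 0.75760 → 75.76% Cl-35, 24.24% Cl-37.

Cl-35: 75.76%, Cl-37: 24.24%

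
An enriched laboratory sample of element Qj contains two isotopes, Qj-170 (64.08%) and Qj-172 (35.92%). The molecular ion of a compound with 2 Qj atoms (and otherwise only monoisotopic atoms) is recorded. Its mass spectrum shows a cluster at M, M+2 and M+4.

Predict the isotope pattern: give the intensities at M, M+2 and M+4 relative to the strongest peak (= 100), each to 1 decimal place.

89.2 : 100.0 : 28.0

Expanding (0.6408 + 0.3592)^2:
P(M) = 0.6408^2 = 0.410625
P(M+2) = 2 × 0.6408^1 × 0.3592^1 = 0.460351
P(M+4) = 0.3592^2 = 0.129025
The M+2 peak is largest (0.460351); scaling to 100 gives 89.2 : 100.0 : 28.0.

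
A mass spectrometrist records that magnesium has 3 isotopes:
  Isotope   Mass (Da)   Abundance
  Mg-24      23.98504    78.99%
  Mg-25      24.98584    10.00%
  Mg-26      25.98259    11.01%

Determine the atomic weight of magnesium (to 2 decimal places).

Average mass = Σ (abundance × isotope mass) = 0.7899 × 23.98504 + 0.1000 × 24.98584 + 0.1101 × 25.98259
= 18.945783 + 2.498584 + 2.860683 = 24.305050 Da

24.31 Da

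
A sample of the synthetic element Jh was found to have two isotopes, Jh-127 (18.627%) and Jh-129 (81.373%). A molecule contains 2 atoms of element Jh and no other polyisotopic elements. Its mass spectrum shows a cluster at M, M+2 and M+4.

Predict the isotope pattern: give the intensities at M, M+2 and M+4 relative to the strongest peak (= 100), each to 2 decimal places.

5.24 : 45.78 : 100.00

The 2 Jh atoms are independent, so intensities follow the terms of (0.18627 + 0.81373)^2.
P(M) = 0.18627^2 = 0.034697
P(M+2) = 2 × 0.18627^1 × 0.81373^1 = 0.303147
P(M+4) = 0.81373^2 = 0.662157
The M+4 peak is largest (0.662157); scaling to 100 gives 5.24 : 45.78 : 100.00.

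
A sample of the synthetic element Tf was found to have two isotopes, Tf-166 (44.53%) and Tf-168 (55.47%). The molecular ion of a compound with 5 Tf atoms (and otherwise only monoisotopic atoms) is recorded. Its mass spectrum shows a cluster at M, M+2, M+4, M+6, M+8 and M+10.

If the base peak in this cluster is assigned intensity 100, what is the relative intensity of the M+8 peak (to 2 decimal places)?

Term probabilities: M 0.0175, M+2 0.1091, M+4 0.2717, M+6 0.3384, M+8 0.2108, M+10 0.0525. Base peak = M+6.
P(M+6) = C(5,3) × 0.4453^2 × 0.5547^3 = 10 × 0.19829209 × 0.1706768 = 0.338439 (base)
P(M+8) = C(5,4) × 0.4453^1 × 0.5547^4 = 5 × 0.4453 × 0.09467442 = 0.210793
Relative intensity = 0.210793 / 0.338439 × 100 = 62.28

62.28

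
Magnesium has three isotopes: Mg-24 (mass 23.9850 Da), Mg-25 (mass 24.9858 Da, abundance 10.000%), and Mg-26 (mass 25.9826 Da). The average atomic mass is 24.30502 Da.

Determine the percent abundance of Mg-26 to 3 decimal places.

11.010%

The remaining 90.000% is split between Mg-24 (fraction x) and Mg-26 (fraction 0.90000 − x).
Substituting: 23.9850x + 25.9826(0.90000 − x) = 21.80644
(23.9850 − 25.9826)x = -1.5779  ⇒  x = 0.78990, y = 0.11010
Mg-24: 78.990%, Mg-26: 11.010%.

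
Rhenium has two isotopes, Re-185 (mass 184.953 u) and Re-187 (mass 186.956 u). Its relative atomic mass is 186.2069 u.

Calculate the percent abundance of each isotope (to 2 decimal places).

Let x be the fractional abundance of Re-185; then Re-187 has abundance 1 − x.
184.953·x + 186.956·(1 − x) = 186.2069
(184.953 − 186.956)·x = 186.2069 − 186.956
x = -0.7491 / -2.003 = 0.37399 → 37.40% Re-185, 62.60% Re-187.

Re-185: 37.40%, Re-187: 62.60%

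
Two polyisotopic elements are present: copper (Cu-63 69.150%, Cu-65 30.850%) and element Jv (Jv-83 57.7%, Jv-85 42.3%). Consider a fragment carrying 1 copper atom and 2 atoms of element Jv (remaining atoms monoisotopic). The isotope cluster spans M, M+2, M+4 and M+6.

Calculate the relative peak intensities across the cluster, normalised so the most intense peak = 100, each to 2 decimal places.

52.29 : 100.00 : 62.31 : 12.54

Copper pattern (n=1): 0.6915 : 0.3085
Element Jv pattern (n=2): 0.332929 : 0.488142 : 0.178929
Convolve the two distributions (both contribute in 2-u steps):
  M: 0.6915×0.332929 = 0.230220
  M+2: 0.6915×0.488142 + 0.3085×0.332929 = 0.440259
  M+4: 0.6915×0.178929 + 0.3085×0.488142 = 0.274321
  M+6: 0.3085×0.178929 = 0.055200
Scale to base peak (0.440259) = 100: 52.29 : 100.00 : 62.31 : 12.54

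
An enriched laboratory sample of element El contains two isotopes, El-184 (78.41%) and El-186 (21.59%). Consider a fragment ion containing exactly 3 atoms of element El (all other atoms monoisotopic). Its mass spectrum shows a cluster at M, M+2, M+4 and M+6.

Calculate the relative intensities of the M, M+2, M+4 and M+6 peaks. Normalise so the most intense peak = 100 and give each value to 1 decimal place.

100.0 : 82.6 : 22.7 : 2.1

The 3 El atoms are independent, so intensities follow the terms of (0.7841 + 0.2159)^3.
P(M) = 0.7841^3 = 0.482075
P(M+2) = 3 × 0.7841^2 × 0.2159^1 = 0.398214
P(M+4) = 3 × 0.7841^1 × 0.2159^2 = 0.109647
P(M+6) = 0.2159^3 = 0.010064
The M peak is largest (0.482075); scaling to 100 gives 100.0 : 82.6 : 22.7 : 2.1.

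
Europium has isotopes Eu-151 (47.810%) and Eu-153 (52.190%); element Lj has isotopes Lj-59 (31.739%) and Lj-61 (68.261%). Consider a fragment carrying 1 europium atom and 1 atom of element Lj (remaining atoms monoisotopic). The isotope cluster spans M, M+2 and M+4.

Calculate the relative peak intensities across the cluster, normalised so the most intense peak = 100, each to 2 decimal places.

30.84 : 100.00 : 72.41

Europium pattern (n=1): 0.4781 : 0.5219
Element Lj pattern (n=1): 0.31739 : 0.68261
Convolve the two distributions (both contribute in 2-u steps):
  M: 0.4781×0.31739 = 0.151744
  M+2: 0.4781×0.68261 + 0.5219×0.31739 = 0.492002
  M+4: 0.5219×0.68261 = 0.356254
Scale to base peak (0.492002) = 100: 30.84 : 100.00 : 72.41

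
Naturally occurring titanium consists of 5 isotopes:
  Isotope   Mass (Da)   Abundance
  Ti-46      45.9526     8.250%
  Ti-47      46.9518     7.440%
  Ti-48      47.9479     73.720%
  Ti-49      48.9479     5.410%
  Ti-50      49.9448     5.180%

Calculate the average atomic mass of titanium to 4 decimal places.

47.8667 Da

Average mass = Σ (abundance × isotope mass) = 0.08250 × 45.9526 + 0.07440 × 46.9518 + 0.73720 × 47.9479 + 0.05410 × 48.9479 + 0.05180 × 49.9448
= 3.79109 + 3.49321 + 35.34719 + 2.64808 + 2.58714 = 47.86671 Da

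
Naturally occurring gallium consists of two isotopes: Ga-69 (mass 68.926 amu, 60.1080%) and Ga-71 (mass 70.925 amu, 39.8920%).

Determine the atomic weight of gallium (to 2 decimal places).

Average mass = Σ (abundance × isotope mass) = 0.601080 × 68.926 + 0.398920 × 70.925
= 41.4300 + 28.2934 = 69.7234 amu

69.72 amu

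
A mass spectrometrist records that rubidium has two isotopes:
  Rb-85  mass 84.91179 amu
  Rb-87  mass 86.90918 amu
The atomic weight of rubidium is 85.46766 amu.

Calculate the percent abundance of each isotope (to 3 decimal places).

With x = fraction of Rb-85 (so Rb-87 is 1 − x):
84.91179·x + 86.90918·(1 − x) = 85.46766
(84.91179 − 86.90918)·x = 85.46766 − 86.90918
x = -1.44152 / -1.99739 = 0.72170 → 72.170% Rb-85, 27.830% Rb-87.

Rb-85: 72.170%, Rb-87: 27.830%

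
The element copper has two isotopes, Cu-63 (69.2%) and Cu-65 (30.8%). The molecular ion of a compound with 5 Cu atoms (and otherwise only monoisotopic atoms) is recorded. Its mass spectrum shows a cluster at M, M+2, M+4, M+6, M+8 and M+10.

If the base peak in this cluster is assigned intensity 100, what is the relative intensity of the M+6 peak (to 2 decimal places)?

Term probabilities: M 0.1587, M+2 0.3531, M+4 0.3144, M+6 0.1399, M+8 0.0311, M+10 0.0028. Base peak = M+2.
P(M+2) = C(5,1) × 0.692^4 × 0.308^1 = 5 × 0.22931073 × 0.3080 = 0.353139 (base)
P(M+6) = C(5,3) × 0.692^2 × 0.308^3 = 10 × 0.478864 × 0.02921811 = 0.139915
Relative intensity = 0.139915 / 0.353139 × 100 = 39.62

39.62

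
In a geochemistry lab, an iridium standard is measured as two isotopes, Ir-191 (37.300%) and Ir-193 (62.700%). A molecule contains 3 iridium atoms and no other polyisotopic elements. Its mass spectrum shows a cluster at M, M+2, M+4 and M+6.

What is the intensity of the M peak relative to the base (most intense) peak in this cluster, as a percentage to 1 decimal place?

11.8%

(0.37300 + 0.62700)^3 gives M 0.0519, M+2 0.2617, M+4 0.4399, M+6 0.2465; the largest is M+4.
P(M+4) = C(3,2) × 0.37300^1 × 0.62700^2 = 3 × 0.3730 × 0.393129 = 0.439911 (base)
P(M) = C(3,0) × 0.37300^3 × 0.62700^0 = 1 × 0.05189512 × 1.0000 = 0.051895
Relative intensity = 0.051895 / 0.439911 × 100 = 11.8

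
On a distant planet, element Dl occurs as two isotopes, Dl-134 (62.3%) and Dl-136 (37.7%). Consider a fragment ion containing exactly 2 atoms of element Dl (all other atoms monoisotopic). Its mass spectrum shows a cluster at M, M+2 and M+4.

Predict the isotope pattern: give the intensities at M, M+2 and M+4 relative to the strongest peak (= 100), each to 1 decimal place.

82.6 : 100.0 : 30.3

The 2 Dl atoms are independent, so intensities follow the terms of (0.623 + 0.377)^2.
P(M) = 0.623^2 = 0.388129
P(M+2) = 2 × 0.623^1 × 0.377^1 = 0.469742
P(M+4) = 0.377^2 = 0.142129
The M+2 peak is largest (0.469742); scaling to 100 gives 82.6 : 100.0 : 30.3.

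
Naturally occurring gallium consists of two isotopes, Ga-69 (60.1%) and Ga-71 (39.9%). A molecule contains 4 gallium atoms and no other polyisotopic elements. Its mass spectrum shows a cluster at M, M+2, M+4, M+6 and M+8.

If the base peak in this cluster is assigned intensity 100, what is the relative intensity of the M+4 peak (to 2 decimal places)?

Binomial terms of (0.601 + 0.399)^4: M 0.1305, M+2 0.3465, M+4 0.3450, M+6 0.1527, M+8 0.0253 → M+2 is the base peak.
P(M+2) = C(4,1) × 0.601^3 × 0.399^1 = 4 × 0.2170818 × 0.3990 = 0.346463 (base)
P(M+4) = C(4,2) × 0.601^2 × 0.399^2 = 6 × 0.361201 × 0.159201 = 0.345021
Relative intensity = 0.345021 / 0.346463 × 100 = 99.58

99.58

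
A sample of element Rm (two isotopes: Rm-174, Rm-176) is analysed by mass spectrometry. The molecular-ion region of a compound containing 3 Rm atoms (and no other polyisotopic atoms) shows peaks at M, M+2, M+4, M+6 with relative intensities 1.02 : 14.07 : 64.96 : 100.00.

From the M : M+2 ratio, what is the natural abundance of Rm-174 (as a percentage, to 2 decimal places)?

17.86%

Write p for the Rm-174 fraction. I(M+2)/I(M) = [C(3,1)·p^2·(1−p)] / p^3 = 3·(1−p)/p = 14.07/1.02 = 13.7941
(1−p)/p = 13.7941/3 = 4.5980  ⇒  p = 1/(1 + 4.5980) = 0.1786
Rm-174: 17.86%, Rm-176: 82.14%.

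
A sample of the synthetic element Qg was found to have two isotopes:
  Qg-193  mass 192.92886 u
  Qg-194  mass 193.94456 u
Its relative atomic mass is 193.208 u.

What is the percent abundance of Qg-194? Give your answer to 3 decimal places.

27.483%

Writing the weighted mean with unknown fraction x of Qg-193:
192.92886·x + 193.94456·(1 − x) = 193.208
(192.92886 − 193.94456)·x = 193.208 − 193.94456
x = -0.73656 / -1.01570 = 0.72517 → 72.517% Qg-193, 27.483% Qg-194.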